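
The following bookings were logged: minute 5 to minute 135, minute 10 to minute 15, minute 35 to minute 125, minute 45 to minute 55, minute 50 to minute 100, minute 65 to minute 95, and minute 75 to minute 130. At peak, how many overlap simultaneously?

At minute 75, 5 of the intervals are simultaneously active.
No point has more.

5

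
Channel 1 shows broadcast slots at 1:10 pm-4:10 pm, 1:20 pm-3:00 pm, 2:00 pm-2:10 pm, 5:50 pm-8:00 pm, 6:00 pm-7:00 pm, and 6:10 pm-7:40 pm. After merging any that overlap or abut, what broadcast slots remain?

1:10 pm–4:10 pm, 5:50 pm–8:00 pm

1:20 pm–3:00 pm overlaps/touches 1:10 pm–4:10 pm → extend to 1:10 pm–4:10 pm.
2:00 pm–2:10 pm overlaps/touches 1:10 pm–4:10 pm → extend to 1:10 pm–4:10 pm.
5:50 pm–8:00 pm is disjoint → start new block.
6:00 pm–7:00 pm overlaps/touches 5:50 pm–8:00 pm → extend to 5:50 pm–8:00 pm.
6:10 pm–7:40 pm overlaps/touches 5:50 pm–8:00 pm → extend to 5:50 pm–8:00 pm.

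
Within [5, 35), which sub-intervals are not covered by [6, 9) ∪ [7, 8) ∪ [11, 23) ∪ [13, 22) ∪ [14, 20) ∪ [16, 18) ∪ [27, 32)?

After merging, the occupied span is [6, 9), [11, 23), [27, 32).
Uncovered inside [5, 35): [5, 6), [9, 11), [23, 27), [32, 35).

[5, 6) ∪ [9, 11) ∪ [23, 27) ∪ [32, 35)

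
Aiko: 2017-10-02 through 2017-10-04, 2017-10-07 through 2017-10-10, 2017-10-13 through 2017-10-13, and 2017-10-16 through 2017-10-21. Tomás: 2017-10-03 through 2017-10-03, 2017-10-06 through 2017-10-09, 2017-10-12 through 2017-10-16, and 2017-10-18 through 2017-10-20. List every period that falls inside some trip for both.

2017-10-02 through 2017-10-04 meets the second set on 2017-10-03 through 2017-10-03.
2017-10-07 through 2017-10-10 meets the second set on 2017-10-07 through 2017-10-09.
2017-10-13 through 2017-10-13 meets the second set on 2017-10-13 through 2017-10-13.
2017-10-16 through 2017-10-21 meets the second set on 2017-10-16 through 2017-10-16, 2017-10-18 through 2017-10-20.

2017-10-03 through 2017-10-03, 2017-10-07 through 2017-10-09, 2017-10-13 through 2017-10-13, 2017-10-16 through 2017-10-16, 2017-10-18 through 2017-10-20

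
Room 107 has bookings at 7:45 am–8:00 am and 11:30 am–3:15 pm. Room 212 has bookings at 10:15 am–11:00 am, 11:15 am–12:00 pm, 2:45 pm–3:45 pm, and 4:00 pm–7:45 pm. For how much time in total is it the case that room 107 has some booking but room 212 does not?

3 h

A \ B = 7:45 am–8:00 am, 12:00 pm–2:45 pm.
Total: 15 min + 2 h 45 min = 3 h.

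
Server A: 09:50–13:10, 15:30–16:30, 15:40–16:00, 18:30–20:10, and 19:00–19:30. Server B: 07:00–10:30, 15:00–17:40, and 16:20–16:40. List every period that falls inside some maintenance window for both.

First set merges to 09:50–13:10, 15:30–16:30, 18:30–20:10.
Second set merges to 07:00–10:30, 15:00–17:40.
09:50–13:10 meets the second set on 09:50–10:30.
15:30–16:30 meets the second set on 15:30–16:30.
18:30–20:10: no overlap with the second set.

09:50–10:30, 15:30–16:30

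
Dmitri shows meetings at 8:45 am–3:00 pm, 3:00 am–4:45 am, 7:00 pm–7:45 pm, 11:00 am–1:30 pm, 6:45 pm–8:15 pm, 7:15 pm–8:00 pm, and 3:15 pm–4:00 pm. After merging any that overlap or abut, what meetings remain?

Sort by start: 3:00 am-4:45 am, 8:45 am-3:00 pm, 11:00 am-1:30 pm, 3:15 pm-4:00 pm, 6:45 pm-8:15 pm, 7:00 pm-7:45 pm, 7:15 pm-8:00 pm.
8:45 am-3:00 pm is disjoint → start new block.
11:00 am-1:30 pm overlaps/touches 8:45 am-3:00 pm → extend to 8:45 am-3:00 pm.
3:15 pm-4:00 pm is disjoint → start new block.
6:45 pm-8:15 pm is disjoint → start new block.
7:00 pm-7:45 pm overlaps/touches 6:45 pm-8:15 pm → extend to 6:45 pm-8:15 pm.
7:15 pm-8:00 pm overlaps/touches 6:45 pm-8:15 pm → extend to 6:45 pm-8:15 pm.

3:00 am-4:45 am, 8:45 am-3:00 pm, 3:15 pm-4:00 pm, 6:45 pm-8:15 pm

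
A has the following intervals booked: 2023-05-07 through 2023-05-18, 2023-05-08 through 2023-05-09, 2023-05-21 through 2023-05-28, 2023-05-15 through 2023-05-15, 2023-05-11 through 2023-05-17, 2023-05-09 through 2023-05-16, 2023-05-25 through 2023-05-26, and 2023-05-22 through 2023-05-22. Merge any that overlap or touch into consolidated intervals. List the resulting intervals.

Sort by start: 2023-05-07 through 2023-05-18, 2023-05-08 through 2023-05-09, 2023-05-09 through 2023-05-16, 2023-05-11 through 2023-05-17, 2023-05-15 through 2023-05-15, 2023-05-21 through 2023-05-28, 2023-05-22 through 2023-05-22, 2023-05-25 through 2023-05-26.
2023-05-08 through 2023-05-09 overlaps/touches 2023-05-07 through 2023-05-18 → extend to 2023-05-07 through 2023-05-18.
2023-05-09 through 2023-05-16 overlaps/touches 2023-05-07 through 2023-05-18 → extend to 2023-05-07 through 2023-05-18.
2023-05-11 through 2023-05-17 overlaps/touches 2023-05-07 through 2023-05-18 → extend to 2023-05-07 through 2023-05-18.
2023-05-15 through 2023-05-15 overlaps/touches 2023-05-07 through 2023-05-18 → extend to 2023-05-07 through 2023-05-18.
2023-05-21 through 2023-05-28 is disjoint → start new block.
2023-05-22 through 2023-05-22 overlaps/touches 2023-05-21 through 2023-05-28 → extend to 2023-05-21 through 2023-05-28.
2023-05-25 through 2023-05-26 overlaps/touches 2023-05-21 through 2023-05-28 → extend to 2023-05-21 through 2023-05-28.

2023-05-07 through 2023-05-18, 2023-05-21 through 2023-05-28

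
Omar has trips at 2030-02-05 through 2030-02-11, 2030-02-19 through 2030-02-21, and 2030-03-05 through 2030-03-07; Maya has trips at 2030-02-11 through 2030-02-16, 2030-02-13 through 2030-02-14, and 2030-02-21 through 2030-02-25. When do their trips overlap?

2030-02-11 through 2030-02-11, 2030-02-21 through 2030-02-21

B, merged: 2030-02-11 through 2030-02-16, 2030-02-21 through 2030-02-25.
2030-02-05 through 2030-02-11 overlaps B on 2030-02-11 through 2030-02-11.
2030-02-19 through 2030-02-21 overlaps B on 2030-02-21 through 2030-02-21.
2030-03-05 through 2030-03-07 falls entirely outside B.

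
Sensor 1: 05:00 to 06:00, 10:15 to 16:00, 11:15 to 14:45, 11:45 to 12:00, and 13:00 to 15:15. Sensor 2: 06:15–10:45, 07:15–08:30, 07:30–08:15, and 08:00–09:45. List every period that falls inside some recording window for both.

10:15–10:45

A, merged: 05:00–06:00, 10:15–16:00.
B, merged: 06:15–10:45.
05:00–06:00: no overlap with the second set.
10:15–16:00 meets the second set on 10:15–10:45.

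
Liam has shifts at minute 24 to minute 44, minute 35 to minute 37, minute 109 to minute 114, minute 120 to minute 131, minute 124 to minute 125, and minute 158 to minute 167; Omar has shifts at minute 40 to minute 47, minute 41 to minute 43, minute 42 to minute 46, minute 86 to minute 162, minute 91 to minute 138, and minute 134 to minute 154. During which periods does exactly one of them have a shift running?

minute 24 to minute 40, minute 44 to minute 47, minute 86 to minute 109, minute 114 to minute 120, minute 131 to minute 158, minute 162 to minute 167

Merge the first list: minute 24 to minute 44, minute 109 to minute 114, minute 120 to minute 131, minute 158 to minute 167.
Merge the second list: minute 40 to minute 47, minute 86 to minute 162.
Only in the first: minute 24 to minute 40, minute 162 to minute 167.
Only in the second: minute 44 to minute 47, minute 86 to minute 109, minute 114 to minute 120, minute 131 to minute 158.
Together these are the periods covered by exactly one.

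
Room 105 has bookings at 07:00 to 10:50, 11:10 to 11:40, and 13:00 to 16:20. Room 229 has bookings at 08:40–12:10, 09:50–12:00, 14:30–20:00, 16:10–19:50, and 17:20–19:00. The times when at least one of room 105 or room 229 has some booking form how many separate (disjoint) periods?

2

B, merged: 08:40–12:10, 14:30–20:00.
A ∪ B = 07:00–12:10, 13:00–20:00.
That is 2 disjoint pieces.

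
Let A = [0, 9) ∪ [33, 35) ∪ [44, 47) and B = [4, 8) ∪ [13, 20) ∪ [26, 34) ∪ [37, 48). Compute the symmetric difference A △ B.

Only in the first: [0, 4), [8, 9), [34, 35).
Only in the second: [13, 20), [26, 33), [37, 44), [47, 48).
Together these are the periods covered by exactly one.

[0, 4) ∪ [8, 9) ∪ [13, 20) ∪ [26, 33) ∪ [34, 35) ∪ [37, 44) ∪ [47, 48)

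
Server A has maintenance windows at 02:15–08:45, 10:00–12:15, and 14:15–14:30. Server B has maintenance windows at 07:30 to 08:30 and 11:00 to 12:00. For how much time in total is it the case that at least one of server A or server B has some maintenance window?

A ∪ B = 02:15–08:45, 10:00–12:15, 14:15–14:30.
Total: 6 h 30 min + 2 h 15 min + 15 min = 9 h.

9 h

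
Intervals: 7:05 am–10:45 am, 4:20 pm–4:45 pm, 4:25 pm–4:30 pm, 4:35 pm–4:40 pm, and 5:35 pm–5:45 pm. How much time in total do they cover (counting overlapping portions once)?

4 h 15 min

Merged: 7:05 am-10:45 am, 4:20 pm-4:45 pm, 5:35 pm-5:45 pm.
Lengths: 3 h 40 min + 25 min + 10 min = 4 h 15 min.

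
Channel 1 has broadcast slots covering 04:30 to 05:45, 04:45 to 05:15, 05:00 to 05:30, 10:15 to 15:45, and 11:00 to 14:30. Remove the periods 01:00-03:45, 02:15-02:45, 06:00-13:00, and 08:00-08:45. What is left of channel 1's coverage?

04:30-05:45, 13:00-15:45

First set merges to 04:30-05:45, 10:15-15:45.
Second set merges to 01:00-03:45, 06:00-13:00.
04:30-05:45: nothing removed.
10:15-15:45 \ B = 13:00-15:45.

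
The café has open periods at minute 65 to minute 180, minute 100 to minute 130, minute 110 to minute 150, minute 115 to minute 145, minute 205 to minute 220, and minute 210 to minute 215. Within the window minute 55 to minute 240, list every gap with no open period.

After merging, the occupied span is minute 65 to minute 180, minute 205 to minute 220.
Uncovered inside minute 55 to minute 240: minute 55 to minute 65, minute 180 to minute 205, minute 220 to minute 240.

minute 55 to minute 65, minute 180 to minute 205, minute 220 to minute 240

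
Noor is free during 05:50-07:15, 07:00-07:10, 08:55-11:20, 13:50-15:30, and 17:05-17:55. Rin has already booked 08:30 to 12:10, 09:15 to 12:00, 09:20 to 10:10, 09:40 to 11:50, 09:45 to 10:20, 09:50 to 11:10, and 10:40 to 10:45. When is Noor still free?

Merge the first list: 05:50–07:15, 08:55–11:20, 13:50–15:30, 17:05–17:55.
Merge the second list: 08:30–12:10.
05:50–07:15 is untouched.
08:55–11:20 lies entirely inside B → drops out.
13:50–15:30 is untouched.
17:05–17:55 is untouched.

05:50–07:15, 13:50–15:30, 17:05–17:55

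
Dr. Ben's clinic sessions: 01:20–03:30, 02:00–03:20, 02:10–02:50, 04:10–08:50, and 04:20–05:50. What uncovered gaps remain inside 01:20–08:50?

03:30–04:10

Covered (merged): 01:20–03:30, 04:10–08:50.
Complement within 01:20–08:50: 03:30–04:10.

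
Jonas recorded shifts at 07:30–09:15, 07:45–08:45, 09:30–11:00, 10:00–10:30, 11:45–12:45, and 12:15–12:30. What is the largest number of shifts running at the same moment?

At 07:45, 2 of the intervals are simultaneously active.
No point has more.

2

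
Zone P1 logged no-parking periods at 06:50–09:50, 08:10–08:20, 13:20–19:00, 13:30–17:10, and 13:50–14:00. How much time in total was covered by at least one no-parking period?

Merged: 06:50-09:50, 13:20-19:00.
Lengths: 3 h + 5 h 40 min = 8 h 40 min.

8 h 40 min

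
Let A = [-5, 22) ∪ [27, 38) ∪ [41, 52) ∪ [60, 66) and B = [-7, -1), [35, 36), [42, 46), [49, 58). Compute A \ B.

[-5, 22) \ B = [-1, 22).
[27, 38) \ B = [27, 35), [36, 38).
[41, 52) \ B = [41, 42), [46, 49).
[60, 66): nothing removed.

[-1, 22) ∪ [27, 35) ∪ [36, 38) ∪ [41, 42) ∪ [46, 49) ∪ [60, 66)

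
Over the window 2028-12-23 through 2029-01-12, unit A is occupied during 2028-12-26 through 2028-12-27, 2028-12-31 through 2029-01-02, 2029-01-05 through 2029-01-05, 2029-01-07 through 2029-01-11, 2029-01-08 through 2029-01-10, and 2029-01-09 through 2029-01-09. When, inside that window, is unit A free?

The merged coverage is 2028-12-26 through 2028-12-27, 2028-12-31 through 2029-01-02, 2029-01-05 through 2029-01-05, 2029-01-07 through 2029-01-11.
Uncovered inside 2028-12-23 through 2029-01-12: 2028-12-23 through 2028-12-25, 2028-12-28 through 2028-12-30, 2029-01-03 through 2029-01-04, 2029-01-06 through 2029-01-06, 2029-01-12 through 2029-01-12.

2028-12-23 through 2028-12-25, 2028-12-28 through 2028-12-30, 2029-01-03 through 2029-01-04, 2029-01-06 through 2029-01-06, 2029-01-12 through 2029-01-12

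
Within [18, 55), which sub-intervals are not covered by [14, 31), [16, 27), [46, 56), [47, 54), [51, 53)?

[31, 46)

The merged coverage is [14, 31), [46, 56).
Gaps within [18, 55): [31, 46).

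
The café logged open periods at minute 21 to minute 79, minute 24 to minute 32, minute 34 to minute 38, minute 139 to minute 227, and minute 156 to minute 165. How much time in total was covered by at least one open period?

146 minutes

Merged: minute 21 to minute 79, minute 139 to minute 227.
Lengths: 58 minutes + 88 minutes = 146 minutes.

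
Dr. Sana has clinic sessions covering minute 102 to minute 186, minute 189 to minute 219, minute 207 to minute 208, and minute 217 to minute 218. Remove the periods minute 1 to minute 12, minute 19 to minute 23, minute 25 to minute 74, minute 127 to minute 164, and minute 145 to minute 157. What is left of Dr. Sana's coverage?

minute 102 to minute 127, minute 164 to minute 186, minute 189 to minute 219

First set merges to minute 102 to minute 186, minute 189 to minute 219.
Second set merges to minute 1 to minute 12, minute 19 to minute 23, minute 25 to minute 74, minute 127 to minute 164.
minute 102 to minute 186 with B removed leaves minute 102 to minute 127, minute 164 to minute 186.
minute 189 to minute 219 is untouched.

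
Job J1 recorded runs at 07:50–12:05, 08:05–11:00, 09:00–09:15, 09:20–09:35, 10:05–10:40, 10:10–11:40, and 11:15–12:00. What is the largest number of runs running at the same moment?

Sweep endpoints in order; track running count of active intervals.
Peak of 4 reached at 10:10.

4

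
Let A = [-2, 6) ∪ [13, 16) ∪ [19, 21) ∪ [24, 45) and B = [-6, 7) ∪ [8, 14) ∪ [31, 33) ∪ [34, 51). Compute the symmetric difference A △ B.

[-6, -2) ∪ [6, 7) ∪ [8, 13) ∪ [14, 16) ∪ [19, 21) ∪ [24, 31) ∪ [33, 34) ∪ [45, 51)

Only in the first: [14, 16), [19, 21), [24, 31), [33, 34).
Only in the second: [-6, -2), [6, 7), [8, 13), [45, 51).
Together these are the periods covered by exactly one.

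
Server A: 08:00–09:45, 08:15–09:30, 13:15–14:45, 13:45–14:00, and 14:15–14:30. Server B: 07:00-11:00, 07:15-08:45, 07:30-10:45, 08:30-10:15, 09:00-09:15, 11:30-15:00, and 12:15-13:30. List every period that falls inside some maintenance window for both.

A, merged: 08:00–09:45, 13:15–14:45.
B, merged: 07:00–11:00, 11:30–15:00.
08:00–09:45 ∩ B → 08:00–09:45.
13:15–14:45 ∩ B → 13:15–14:45.

08:00–09:45, 13:15–14:45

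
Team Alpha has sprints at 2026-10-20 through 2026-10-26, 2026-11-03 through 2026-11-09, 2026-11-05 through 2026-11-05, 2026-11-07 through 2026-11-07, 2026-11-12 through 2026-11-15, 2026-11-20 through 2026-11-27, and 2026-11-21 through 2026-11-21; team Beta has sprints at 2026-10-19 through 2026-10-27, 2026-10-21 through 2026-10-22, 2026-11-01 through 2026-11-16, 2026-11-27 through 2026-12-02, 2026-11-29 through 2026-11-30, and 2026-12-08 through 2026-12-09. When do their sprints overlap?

2026-10-20 through 2026-10-26, 2026-11-03 through 2026-11-09, 2026-11-12 through 2026-11-15, 2026-11-27 through 2026-11-27

Merge the first list: 2026-10-20 through 2026-10-26, 2026-11-03 through 2026-11-09, 2026-11-12 through 2026-11-15, 2026-11-20 through 2026-11-27.
Merge the second list: 2026-10-19 through 2026-10-27, 2026-11-01 through 2026-11-16, 2026-11-27 through 2026-12-02, 2026-12-08 through 2026-12-09.
2026-10-20 through 2026-10-26 ∩ B → 2026-10-20 through 2026-10-26.
2026-11-03 through 2026-11-09 ∩ B → 2026-11-03 through 2026-11-09.
2026-11-12 through 2026-11-15 ∩ B → 2026-11-12 through 2026-11-15.
2026-11-20 through 2026-11-27 ∩ B → 2026-11-27 through 2026-11-27.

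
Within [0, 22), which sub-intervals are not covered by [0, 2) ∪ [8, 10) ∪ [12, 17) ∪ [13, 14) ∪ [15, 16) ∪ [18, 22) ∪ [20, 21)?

[2, 8) ∪ [10, 12) ∪ [17, 18)

The merged coverage is [0, 2), [8, 10), [12, 17), [18, 22).
Complement within [0, 22): [2, 8), [10, 12), [17, 18).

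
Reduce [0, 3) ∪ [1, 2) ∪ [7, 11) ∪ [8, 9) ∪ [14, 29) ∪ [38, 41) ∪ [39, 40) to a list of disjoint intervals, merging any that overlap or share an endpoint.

[0, 3) ∪ [7, 11) ∪ [14, 29) ∪ [38, 41)

[1, 2) overlaps/touches [0, 3) → extend to [0, 3).
[7, 11) is disjoint → start new block.
[8, 9) overlaps/touches [7, 11) → extend to [7, 11).
[14, 29) is disjoint → start new block.
[38, 41) is disjoint → start new block.
[39, 40) overlaps/touches [38, 41) → extend to [38, 41).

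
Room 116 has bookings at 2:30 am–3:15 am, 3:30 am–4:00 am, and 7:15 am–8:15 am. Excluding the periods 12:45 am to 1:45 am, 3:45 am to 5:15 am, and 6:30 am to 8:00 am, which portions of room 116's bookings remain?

2:30 am-3:15 am: nothing removed.
3:30 am-4:00 am \ B = 3:30 am-3:45 am.
7:15 am-8:15 am \ B = 8:00 am-8:15 am.

2:30 am-3:15 am, 3:30 am-3:45 am, 8:00 am-8:15 am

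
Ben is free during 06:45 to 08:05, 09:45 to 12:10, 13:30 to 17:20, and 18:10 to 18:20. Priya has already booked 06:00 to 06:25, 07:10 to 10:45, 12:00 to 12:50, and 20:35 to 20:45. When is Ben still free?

06:45–08:05 with B removed leaves 06:45–07:10.
09:45–12:10 with B removed leaves 10:45–12:00.
13:30–17:20 is untouched.
18:10–18:20 is untouched.

06:45–07:10, 10:45–12:00, 13:30–17:20, 18:10–18:20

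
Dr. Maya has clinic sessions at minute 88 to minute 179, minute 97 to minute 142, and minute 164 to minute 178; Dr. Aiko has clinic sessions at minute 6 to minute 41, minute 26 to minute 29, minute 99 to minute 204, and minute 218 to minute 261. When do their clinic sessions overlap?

A, merged: minute 88 to minute 179.
B, merged: minute 6 to minute 41, minute 99 to minute 204, minute 218 to minute 261.
minute 88 to minute 179 overlaps B on minute 99 to minute 179.

minute 99 to minute 179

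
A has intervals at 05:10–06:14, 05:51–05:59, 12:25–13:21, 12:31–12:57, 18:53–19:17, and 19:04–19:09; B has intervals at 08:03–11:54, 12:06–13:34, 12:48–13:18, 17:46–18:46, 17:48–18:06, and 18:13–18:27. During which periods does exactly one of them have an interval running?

First set merges to 05:10–06:14, 12:25–13:21, 18:53–19:17.
Second set merges to 08:03–11:54, 12:06–13:34, 17:46–18:46.
A but not B: 05:10–06:14, 18:53–19:17.
B but not A: 08:03–11:54, 12:06–12:25, 13:21–13:34, 17:46–18:46.
Combining gives A △ B.

05:10–06:14, 08:03–11:54, 12:06–12:25, 13:21–13:34, 17:46–18:46, 18:53–19:17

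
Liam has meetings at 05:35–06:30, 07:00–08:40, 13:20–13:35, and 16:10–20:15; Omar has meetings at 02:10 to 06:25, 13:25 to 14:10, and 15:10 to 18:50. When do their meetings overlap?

05:35-06:25, 13:25-13:35, 16:10-18:50

05:35-06:30 meets the second set on 05:35-06:25.
07:00-08:40: no overlap with the second set.
13:20-13:35 meets the second set on 13:25-13:35.
16:10-20:15 meets the second set on 16:10-18:50.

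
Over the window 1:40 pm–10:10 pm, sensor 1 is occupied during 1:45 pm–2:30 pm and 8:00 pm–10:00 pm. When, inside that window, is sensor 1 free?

1:40 pm-1:45 pm, 2:30 pm-8:00 pm, 10:00 pm-10:10 pm

The merged coverage is 1:45 pm-2:30 pm, 8:00 pm-10:00 pm.
Gaps within 1:40 pm-10:10 pm: 1:40 pm-1:45 pm, 2:30 pm-8:00 pm, 10:00 pm-10:10 pm.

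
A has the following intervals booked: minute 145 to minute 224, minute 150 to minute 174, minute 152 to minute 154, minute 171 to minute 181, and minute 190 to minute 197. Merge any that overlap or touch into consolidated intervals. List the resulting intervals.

minute 145 to minute 224

minute 150 to minute 174 overlaps/touches minute 145 to minute 224 → extend to minute 145 to minute 224.
minute 152 to minute 154 overlaps/touches minute 145 to minute 224 → extend to minute 145 to minute 224.
minute 171 to minute 181 overlaps/touches minute 145 to minute 224 → extend to minute 145 to minute 224.
minute 190 to minute 197 overlaps/touches minute 145 to minute 224 → extend to minute 145 to minute 224.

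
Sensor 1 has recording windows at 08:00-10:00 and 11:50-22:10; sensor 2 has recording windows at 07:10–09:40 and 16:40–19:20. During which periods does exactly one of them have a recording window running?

Only in the first: 09:40-10:00, 11:50-16:40, 19:20-22:10.
Only in the second: 07:10-08:00.
Together these are the periods covered by exactly one.

07:10-08:00, 09:40-10:00, 11:50-16:40, 19:20-22:10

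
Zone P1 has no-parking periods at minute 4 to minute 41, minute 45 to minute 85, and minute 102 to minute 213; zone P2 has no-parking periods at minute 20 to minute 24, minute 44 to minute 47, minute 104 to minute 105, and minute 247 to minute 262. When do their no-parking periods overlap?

minute 20 to minute 24, minute 45 to minute 47, minute 104 to minute 105

minute 4 to minute 41 overlaps B on minute 20 to minute 24.
minute 45 to minute 85 overlaps B on minute 45 to minute 47.
minute 102 to minute 213 overlaps B on minute 104 to minute 105.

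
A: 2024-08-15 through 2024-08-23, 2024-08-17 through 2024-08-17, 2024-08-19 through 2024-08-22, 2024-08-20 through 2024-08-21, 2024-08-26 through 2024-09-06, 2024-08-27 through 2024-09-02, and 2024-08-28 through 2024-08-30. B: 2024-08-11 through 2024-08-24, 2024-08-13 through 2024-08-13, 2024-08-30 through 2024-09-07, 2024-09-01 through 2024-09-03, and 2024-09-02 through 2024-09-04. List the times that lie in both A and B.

2024-08-15 through 2024-08-23, 2024-08-30 through 2024-09-06

Merge the first list: 2024-08-15 through 2024-08-23, 2024-08-26 through 2024-09-06.
Merge the second list: 2024-08-11 through 2024-08-24, 2024-08-30 through 2024-09-07.
2024-08-15 through 2024-08-23 ∩ B → 2024-08-15 through 2024-08-23.
2024-08-26 through 2024-09-06 ∩ B → 2024-08-30 through 2024-09-06.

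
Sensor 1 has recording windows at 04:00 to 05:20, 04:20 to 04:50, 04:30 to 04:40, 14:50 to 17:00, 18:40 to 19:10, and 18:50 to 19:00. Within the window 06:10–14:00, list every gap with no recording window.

After merging, the occupied span is 04:00–05:20, 14:50–17:00, 18:40–19:10.
Uncovered inside 06:10–14:00: 06:10–14:00.

06:10–14:00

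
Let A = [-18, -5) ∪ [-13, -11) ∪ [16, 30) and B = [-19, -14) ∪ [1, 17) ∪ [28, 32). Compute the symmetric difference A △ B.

Merge the first list: [-18, -5), [16, 30).
A \ B = [-14, -5), [17, 28).
B \ A = [-19, -18), [1, 16), [30, 32).
Union of the two gives the symmetric difference.

[-19, -18) ∪ [-14, -5) ∪ [1, 16) ∪ [17, 28) ∪ [30, 32)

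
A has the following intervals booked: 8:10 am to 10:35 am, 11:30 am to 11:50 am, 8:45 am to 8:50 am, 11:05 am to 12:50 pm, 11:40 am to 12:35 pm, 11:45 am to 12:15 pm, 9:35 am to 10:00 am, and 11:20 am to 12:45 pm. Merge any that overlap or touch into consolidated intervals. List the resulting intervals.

8:10 am-10:35 am, 11:05 am-12:50 pm

Sort by start: 8:10 am-10:35 am, 8:45 am-8:50 am, 9:35 am-10:00 am, 11:05 am-12:50 pm, 11:20 am-12:45 pm, 11:30 am-11:50 am, 11:40 am-12:35 pm, 11:45 am-12:15 pm.
8:45 am-8:50 am overlaps/touches 8:10 am-10:35 am → extend to 8:10 am-10:35 am.
9:35 am-10:00 am overlaps/touches 8:10 am-10:35 am → extend to 8:10 am-10:35 am.
11:05 am-12:50 pm is disjoint → start new block.
11:20 am-12:45 pm overlaps/touches 11:05 am-12:50 pm → extend to 11:05 am-12:50 pm.
11:30 am-11:50 am overlaps/touches 11:05 am-12:50 pm → extend to 11:05 am-12:50 pm.
11:40 am-12:35 pm overlaps/touches 11:05 am-12:50 pm → extend to 11:05 am-12:50 pm.
11:45 am-12:15 pm overlaps/touches 11:05 am-12:50 pm → extend to 11:05 am-12:50 pm.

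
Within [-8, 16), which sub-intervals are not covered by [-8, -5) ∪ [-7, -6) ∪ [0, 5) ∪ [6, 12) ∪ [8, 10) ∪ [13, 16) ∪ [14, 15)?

[-5, 0) ∪ [5, 6) ∪ [12, 13)

Covered (merged): [-8, -5), [0, 5), [6, 12), [13, 16).
Gaps within [-8, 16): [-5, 0), [5, 6), [12, 13).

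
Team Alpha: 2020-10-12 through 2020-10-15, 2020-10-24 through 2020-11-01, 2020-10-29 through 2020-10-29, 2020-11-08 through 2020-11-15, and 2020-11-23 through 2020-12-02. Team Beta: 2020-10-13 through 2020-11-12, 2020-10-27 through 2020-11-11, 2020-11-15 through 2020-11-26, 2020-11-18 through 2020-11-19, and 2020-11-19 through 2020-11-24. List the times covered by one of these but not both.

A, merged: 2020-10-12 through 2020-10-15, 2020-10-24 through 2020-11-01, 2020-11-08 through 2020-11-15, 2020-11-23 through 2020-12-02.
B, merged: 2020-10-13 through 2020-11-12, 2020-11-15 through 2020-11-26.
Only in the first: 2020-10-12 through 2020-10-12, 2020-11-13 through 2020-11-14, 2020-11-27 through 2020-12-02.
Only in the second: 2020-10-16 through 2020-10-23, 2020-11-02 through 2020-11-07, 2020-11-16 through 2020-11-22.
Together these are the periods covered by exactly one.

2020-10-12 through 2020-10-12, 2020-10-16 through 2020-10-23, 2020-11-02 through 2020-11-07, 2020-11-13 through 2020-11-14, 2020-11-16 through 2020-11-22, 2020-11-27 through 2020-12-02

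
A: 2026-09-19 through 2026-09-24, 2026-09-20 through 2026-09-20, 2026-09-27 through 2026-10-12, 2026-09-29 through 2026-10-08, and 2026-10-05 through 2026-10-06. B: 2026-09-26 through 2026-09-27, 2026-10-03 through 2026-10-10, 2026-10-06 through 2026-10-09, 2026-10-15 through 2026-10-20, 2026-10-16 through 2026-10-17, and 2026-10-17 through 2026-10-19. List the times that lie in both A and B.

2026-09-27 through 2026-09-27, 2026-10-03 through 2026-10-10

Merge the first list: 2026-09-19 through 2026-09-24, 2026-09-27 through 2026-10-12.
Merge the second list: 2026-09-26 through 2026-09-27, 2026-10-03 through 2026-10-10, 2026-10-15 through 2026-10-20.
2026-09-19 through 2026-09-24: no overlap with the second set.
2026-09-27 through 2026-10-12 meets the second set on 2026-09-27 through 2026-09-27, 2026-10-03 through 2026-10-10.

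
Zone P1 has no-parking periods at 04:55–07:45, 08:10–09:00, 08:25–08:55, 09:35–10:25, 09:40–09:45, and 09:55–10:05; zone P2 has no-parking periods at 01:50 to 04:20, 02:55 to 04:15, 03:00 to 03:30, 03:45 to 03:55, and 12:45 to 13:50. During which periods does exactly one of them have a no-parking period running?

First set merges to 04:55–07:45, 08:10–09:00, 09:35–10:25.
Second set merges to 01:50–04:20, 12:45–13:50.
A but not B: 04:55–07:45, 08:10–09:00, 09:35–10:25.
B but not A: 01:50–04:20, 12:45–13:50.
Combining gives A △ B.

01:50–04:20, 04:55–07:45, 08:10–09:00, 09:35–10:25, 12:45–13:50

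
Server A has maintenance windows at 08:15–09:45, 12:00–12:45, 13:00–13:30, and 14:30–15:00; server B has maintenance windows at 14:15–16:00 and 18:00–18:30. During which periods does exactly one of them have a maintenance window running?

08:15–09:45, 12:00–12:45, 13:00–13:30, 14:15–14:30, 15:00–16:00, 18:00–18:30

A \ B = 08:15–09:45, 12:00–12:45, 13:00–13:30.
B \ A = 14:15–14:30, 15:00–16:00, 18:00–18:30.
Union of the two gives the symmetric difference.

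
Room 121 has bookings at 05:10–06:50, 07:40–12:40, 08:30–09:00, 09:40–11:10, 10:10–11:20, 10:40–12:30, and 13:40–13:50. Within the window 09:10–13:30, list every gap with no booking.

12:40-13:30

Covered (merged): 05:10-06:50, 07:40-12:40, 13:40-13:50.
Complement within 09:10-13:30: 12:40-13:30.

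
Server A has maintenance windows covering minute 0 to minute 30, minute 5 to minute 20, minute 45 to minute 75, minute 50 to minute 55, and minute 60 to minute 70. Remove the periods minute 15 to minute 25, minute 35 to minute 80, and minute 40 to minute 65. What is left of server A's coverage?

minute 0 to minute 15, minute 25 to minute 30

A, merged: minute 0 to minute 30, minute 45 to minute 75.
B, merged: minute 15 to minute 25, minute 35 to minute 80.
minute 0 to minute 30 with B removed leaves minute 0 to minute 15, minute 25 to minute 30.
minute 45 to minute 75 lies entirely inside B → drops out.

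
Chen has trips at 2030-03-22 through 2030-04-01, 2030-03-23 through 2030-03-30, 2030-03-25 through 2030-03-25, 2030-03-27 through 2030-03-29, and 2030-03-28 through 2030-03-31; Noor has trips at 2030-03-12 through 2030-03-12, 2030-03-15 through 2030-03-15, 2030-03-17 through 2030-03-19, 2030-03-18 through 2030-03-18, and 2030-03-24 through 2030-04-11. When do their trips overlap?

2030-03-24 through 2030-04-01

First set merges to 2030-03-22 through 2030-04-01.
Second set merges to 2030-03-12 through 2030-03-12, 2030-03-15 through 2030-03-15, 2030-03-17 through 2030-03-19, 2030-03-24 through 2030-04-11.
2030-03-22 through 2030-04-01 meets the second set on 2030-03-24 through 2030-04-01.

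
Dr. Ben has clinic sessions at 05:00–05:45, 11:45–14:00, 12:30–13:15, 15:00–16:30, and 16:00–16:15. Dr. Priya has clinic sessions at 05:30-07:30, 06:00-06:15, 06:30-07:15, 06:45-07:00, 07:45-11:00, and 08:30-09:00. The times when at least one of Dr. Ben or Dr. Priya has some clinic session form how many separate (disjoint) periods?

First set merges to 05:00–05:45, 11:45–14:00, 15:00–16:30.
Second set merges to 05:30–07:30, 07:45–11:00.
A ∪ B = 05:00–07:30, 07:45–11:00, 11:45–14:00, 15:00–16:30.
That is 4 disjoint pieces.

4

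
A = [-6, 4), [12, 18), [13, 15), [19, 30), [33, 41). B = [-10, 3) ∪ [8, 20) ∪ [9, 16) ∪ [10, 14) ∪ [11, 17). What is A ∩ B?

[-6, 3) ∪ [12, 18) ∪ [19, 20)

First set merges to [-6, 4), [12, 18), [19, 30), [33, 41).
Second set merges to [-10, 3), [8, 20).
[-6, 4) ∩ B → [-6, 3).
[12, 18) ∩ B → [12, 18).
[19, 30) ∩ B → [19, 20).
[33, 41) meets no B interval.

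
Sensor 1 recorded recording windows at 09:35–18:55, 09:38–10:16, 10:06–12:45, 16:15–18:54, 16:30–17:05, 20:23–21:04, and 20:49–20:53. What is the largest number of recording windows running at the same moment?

3

At 10:06, 3 of the intervals are simultaneously active.
No point has more.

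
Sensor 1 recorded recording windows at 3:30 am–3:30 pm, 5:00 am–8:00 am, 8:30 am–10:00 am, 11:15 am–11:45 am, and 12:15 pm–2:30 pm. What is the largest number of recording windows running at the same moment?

2

At 5:00 am, 2 of the intervals are simultaneously active.
No point has more.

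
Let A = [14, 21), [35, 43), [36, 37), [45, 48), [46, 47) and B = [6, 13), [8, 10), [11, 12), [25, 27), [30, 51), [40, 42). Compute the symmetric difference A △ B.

[6, 13) ∪ [14, 21) ∪ [25, 27) ∪ [30, 35) ∪ [43, 45) ∪ [48, 51)

First set merges to [14, 21), [35, 43), [45, 48).
Second set merges to [6, 13), [25, 27), [30, 51).
Only in the first: [14, 21).
Only in the second: [6, 13), [25, 27), [30, 35), [43, 45), [48, 51).
Together these are the periods covered by exactly one.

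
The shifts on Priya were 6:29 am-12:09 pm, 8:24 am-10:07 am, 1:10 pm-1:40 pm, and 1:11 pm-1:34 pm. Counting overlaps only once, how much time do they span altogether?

Merged: 6:29 am-12:09 pm, 1:10 pm-1:40 pm.
Lengths: 5 h 40 min + 30 min = 6 h 10 min.

6 h 10 min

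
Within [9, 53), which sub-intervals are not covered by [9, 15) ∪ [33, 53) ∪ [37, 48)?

The merged coverage is [9, 15), [33, 53).
Uncovered inside [9, 53): [15, 33).

[15, 33)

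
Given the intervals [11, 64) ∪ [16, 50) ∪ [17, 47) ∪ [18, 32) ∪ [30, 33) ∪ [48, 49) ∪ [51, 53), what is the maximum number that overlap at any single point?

5

At 30, 5 of the intervals are simultaneously active.
No point has more.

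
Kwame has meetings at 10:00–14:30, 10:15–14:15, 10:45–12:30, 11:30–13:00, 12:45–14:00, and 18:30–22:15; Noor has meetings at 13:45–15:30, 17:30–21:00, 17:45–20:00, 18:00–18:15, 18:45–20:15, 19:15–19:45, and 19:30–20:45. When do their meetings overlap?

13:45–14:30, 18:30–21:00

First set merges to 10:00–14:30, 18:30–22:15.
Second set merges to 13:45–15:30, 17:30–21:00.
10:00–14:30 ∩ B → 13:45–14:30.
18:30–22:15 ∩ B → 18:30–21:00.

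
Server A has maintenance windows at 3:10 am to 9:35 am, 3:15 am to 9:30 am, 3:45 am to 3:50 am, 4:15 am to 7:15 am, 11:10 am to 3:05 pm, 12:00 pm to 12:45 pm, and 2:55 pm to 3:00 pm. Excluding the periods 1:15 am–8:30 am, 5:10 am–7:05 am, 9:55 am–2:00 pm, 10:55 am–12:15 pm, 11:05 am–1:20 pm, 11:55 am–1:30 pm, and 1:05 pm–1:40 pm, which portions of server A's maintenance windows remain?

Merge the first list: 3:10 am-9:35 am, 11:10 am-3:05 pm.
Merge the second list: 1:15 am-8:30 am, 9:55 am-2:00 pm.
3:10 am-9:35 am \ B = 8:30 am-9:35 am.
11:10 am-3:05 pm \ B = 2:00 pm-3:05 pm.

8:30 am-9:35 am, 2:00 pm-3:05 pm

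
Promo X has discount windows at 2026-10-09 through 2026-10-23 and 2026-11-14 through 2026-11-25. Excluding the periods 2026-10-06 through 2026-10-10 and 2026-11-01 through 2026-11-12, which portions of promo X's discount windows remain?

2026-10-11 through 2026-10-23, 2026-11-14 through 2026-11-25

2026-10-09 through 2026-10-23 \ B = 2026-10-11 through 2026-10-23.
2026-11-14 through 2026-11-25: nothing removed.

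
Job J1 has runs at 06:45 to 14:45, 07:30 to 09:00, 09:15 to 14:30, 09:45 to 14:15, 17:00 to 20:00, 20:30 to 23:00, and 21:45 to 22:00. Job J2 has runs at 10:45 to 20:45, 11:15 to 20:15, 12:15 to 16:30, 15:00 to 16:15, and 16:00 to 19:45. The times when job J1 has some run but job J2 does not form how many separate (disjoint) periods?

First set merges to 06:45–14:45, 17:00–20:00, 20:30–23:00.
Second set merges to 10:45–20:45.
A \ B = 06:45–10:45, 20:45–23:00.
That is 2 disjoint pieces.

2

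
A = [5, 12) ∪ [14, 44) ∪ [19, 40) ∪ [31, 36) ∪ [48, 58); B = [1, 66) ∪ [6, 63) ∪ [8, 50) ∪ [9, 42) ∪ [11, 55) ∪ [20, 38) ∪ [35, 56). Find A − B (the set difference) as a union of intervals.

A, merged: [5, 12), [14, 44), [48, 58).
B, merged: [1, 66).
[5, 12) lies entirely inside B → drops out.
[14, 44) lies entirely inside B → drops out.
[48, 58) lies entirely inside B → drops out.

none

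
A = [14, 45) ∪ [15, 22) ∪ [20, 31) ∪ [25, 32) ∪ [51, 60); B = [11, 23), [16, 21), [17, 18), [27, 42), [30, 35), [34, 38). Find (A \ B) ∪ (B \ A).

Merge the first list: [14, 45), [51, 60).
Merge the second list: [11, 23), [27, 42).
A \ B = [23, 27), [42, 45), [51, 60).
B \ A = [11, 14).
Union of the two gives the symmetric difference.

[11, 14) ∪ [23, 27) ∪ [42, 45) ∪ [51, 60)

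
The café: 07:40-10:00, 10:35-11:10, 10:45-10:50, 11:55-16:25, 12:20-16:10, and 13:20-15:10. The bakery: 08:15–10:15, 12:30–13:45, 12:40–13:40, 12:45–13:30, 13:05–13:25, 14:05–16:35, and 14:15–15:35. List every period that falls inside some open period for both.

First set merges to 07:40–10:00, 10:35–11:10, 11:55–16:25.
Second set merges to 08:15–10:15, 12:30–13:45, 14:05–16:35.
07:40–10:00 overlaps B on 08:15–10:00.
10:35–11:10 falls entirely outside B.
11:55–16:25 overlaps B on 12:30–13:45, 14:05–16:25.

08:15–10:00, 12:30–13:45, 14:05–16:25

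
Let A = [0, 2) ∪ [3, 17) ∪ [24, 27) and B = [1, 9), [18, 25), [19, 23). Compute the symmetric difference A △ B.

B, merged: [1, 9), [18, 25).
A \ B = [0, 1), [9, 17), [25, 27).
B \ A = [2, 3), [18, 24).
Union of the two gives the symmetric difference.

[0, 1) ∪ [2, 3) ∪ [9, 17) ∪ [18, 24) ∪ [25, 27)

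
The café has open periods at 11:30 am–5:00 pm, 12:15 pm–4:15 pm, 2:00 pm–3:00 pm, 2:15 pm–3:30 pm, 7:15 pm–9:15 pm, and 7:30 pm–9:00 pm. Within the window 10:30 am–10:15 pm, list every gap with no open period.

After merging, the occupied span is 11:30 am–5:00 pm, 7:15 pm–9:15 pm.
Gaps within 10:30 am–10:15 pm: 10:30 am–11:30 am, 5:00 pm–7:15 pm, 9:15 pm–10:15 pm.

10:30 am–11:30 am, 5:00 pm–7:15 pm, 9:15 pm–10:15 pm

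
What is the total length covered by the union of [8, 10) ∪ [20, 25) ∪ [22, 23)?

Merged: [8, 10), [20, 25).
Lengths: 2 + 5 = 7.

7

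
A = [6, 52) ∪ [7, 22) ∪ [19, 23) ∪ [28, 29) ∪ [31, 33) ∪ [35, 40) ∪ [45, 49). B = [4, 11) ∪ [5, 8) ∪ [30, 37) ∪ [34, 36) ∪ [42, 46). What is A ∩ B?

A, merged: [6, 52).
B, merged: [4, 11), [30, 37), [42, 46).
[6, 52) meets the second set on [6, 11), [30, 37), [42, 46).

[6, 11) ∪ [30, 37) ∪ [42, 46)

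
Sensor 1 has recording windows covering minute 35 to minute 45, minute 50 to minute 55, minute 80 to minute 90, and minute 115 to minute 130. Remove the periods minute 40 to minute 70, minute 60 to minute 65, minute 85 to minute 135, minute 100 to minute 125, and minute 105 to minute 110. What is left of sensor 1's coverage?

Second set merges to minute 40 to minute 70, minute 85 to minute 135.
minute 35 to minute 45 \ B = minute 35 to minute 40.
minute 50 to minute 55: entirely removed.
minute 80 to minute 90 \ B = minute 80 to minute 85.
minute 115 to minute 130: entirely removed.

minute 35 to minute 40, minute 80 to minute 85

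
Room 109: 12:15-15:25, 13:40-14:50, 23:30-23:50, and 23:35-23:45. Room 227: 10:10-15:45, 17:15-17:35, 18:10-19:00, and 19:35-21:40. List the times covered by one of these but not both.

10:10-12:15, 15:25-15:45, 17:15-17:35, 18:10-19:00, 19:35-21:40, 23:30-23:50

First set merges to 12:15-15:25, 23:30-23:50.
Only in the first: 23:30-23:50.
Only in the second: 10:10-12:15, 15:25-15:45, 17:15-17:35, 18:10-19:00, 19:35-21:40.
Together these are the periods covered by exactly one.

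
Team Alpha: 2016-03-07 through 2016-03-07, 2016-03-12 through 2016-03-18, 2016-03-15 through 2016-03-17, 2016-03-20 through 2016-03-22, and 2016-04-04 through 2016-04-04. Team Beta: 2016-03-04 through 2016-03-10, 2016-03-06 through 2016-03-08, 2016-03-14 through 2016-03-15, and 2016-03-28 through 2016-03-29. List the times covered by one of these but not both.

2016-03-04 through 2016-03-06, 2016-03-08 through 2016-03-10, 2016-03-12 through 2016-03-13, 2016-03-16 through 2016-03-18, 2016-03-20 through 2016-03-22, 2016-03-28 through 2016-03-29, 2016-04-04 through 2016-04-04

A, merged: 2016-03-07 through 2016-03-07, 2016-03-12 through 2016-03-18, 2016-03-20 through 2016-03-22, 2016-04-04 through 2016-04-04.
B, merged: 2016-03-04 through 2016-03-10, 2016-03-14 through 2016-03-15, 2016-03-28 through 2016-03-29.
A but not B: 2016-03-12 through 2016-03-13, 2016-03-16 through 2016-03-18, 2016-03-20 through 2016-03-22, 2016-04-04 through 2016-04-04.
B but not A: 2016-03-04 through 2016-03-06, 2016-03-08 through 2016-03-10, 2016-03-28 through 2016-03-29.
Combining gives A △ B.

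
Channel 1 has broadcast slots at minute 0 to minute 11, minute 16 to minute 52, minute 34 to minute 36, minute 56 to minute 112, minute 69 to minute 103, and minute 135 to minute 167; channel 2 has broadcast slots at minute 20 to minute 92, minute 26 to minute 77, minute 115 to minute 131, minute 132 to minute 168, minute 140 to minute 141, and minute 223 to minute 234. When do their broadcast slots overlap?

Merge the first list: minute 0 to minute 11, minute 16 to minute 52, minute 56 to minute 112, minute 135 to minute 167.
Merge the second list: minute 20 to minute 92, minute 115 to minute 131, minute 132 to minute 168, minute 223 to minute 234.
minute 0 to minute 11 falls entirely outside B.
minute 16 to minute 52 overlaps B on minute 20 to minute 52.
minute 56 to minute 112 overlaps B on minute 56 to minute 92.
minute 135 to minute 167 overlaps B on minute 135 to minute 167.

minute 20 to minute 52, minute 56 to minute 92, minute 135 to minute 167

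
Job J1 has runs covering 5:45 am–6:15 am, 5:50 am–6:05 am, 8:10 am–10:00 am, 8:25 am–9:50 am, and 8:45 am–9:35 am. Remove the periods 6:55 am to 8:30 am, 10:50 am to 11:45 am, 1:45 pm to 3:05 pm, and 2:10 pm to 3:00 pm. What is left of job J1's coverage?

A, merged: 5:45 am–6:15 am, 8:10 am–10:00 am.
B, merged: 6:55 am–8:30 am, 10:50 am–11:45 am, 1:45 pm–3:05 pm.
5:45 am–6:15 am is untouched.
8:10 am–10:00 am with B removed leaves 8:30 am–10:00 am.

5:45 am–6:15 am, 8:30 am–10:00 am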